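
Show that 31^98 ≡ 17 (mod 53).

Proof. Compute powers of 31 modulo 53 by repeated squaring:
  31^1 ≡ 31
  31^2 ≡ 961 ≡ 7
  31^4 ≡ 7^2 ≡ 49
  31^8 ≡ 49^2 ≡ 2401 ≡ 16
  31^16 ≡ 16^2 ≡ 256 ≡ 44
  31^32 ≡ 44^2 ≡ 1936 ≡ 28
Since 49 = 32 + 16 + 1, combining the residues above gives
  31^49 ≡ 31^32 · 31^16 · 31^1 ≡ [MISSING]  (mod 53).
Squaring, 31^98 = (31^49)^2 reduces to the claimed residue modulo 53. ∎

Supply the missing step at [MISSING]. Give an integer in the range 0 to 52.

32

Multiply the listed residues: 28 · 44 · 31 = 1232 → 38192.
Reducing modulo 53: 38192 = 720·53 + 32, so 31^49 ≡ 32.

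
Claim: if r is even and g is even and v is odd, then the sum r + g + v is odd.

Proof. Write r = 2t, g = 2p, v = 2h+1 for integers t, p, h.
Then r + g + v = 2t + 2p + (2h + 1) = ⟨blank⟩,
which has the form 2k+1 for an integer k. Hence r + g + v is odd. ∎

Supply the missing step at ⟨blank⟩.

Expanding: 2t + 2p + (2h + 1) = 2h + 2p + 2t + 1.
Every term except the constant is even, so this is 2(h + p + t) + 1,
and h + p + t ∈ ℤ gives the required form.

2(h + p + t) + 1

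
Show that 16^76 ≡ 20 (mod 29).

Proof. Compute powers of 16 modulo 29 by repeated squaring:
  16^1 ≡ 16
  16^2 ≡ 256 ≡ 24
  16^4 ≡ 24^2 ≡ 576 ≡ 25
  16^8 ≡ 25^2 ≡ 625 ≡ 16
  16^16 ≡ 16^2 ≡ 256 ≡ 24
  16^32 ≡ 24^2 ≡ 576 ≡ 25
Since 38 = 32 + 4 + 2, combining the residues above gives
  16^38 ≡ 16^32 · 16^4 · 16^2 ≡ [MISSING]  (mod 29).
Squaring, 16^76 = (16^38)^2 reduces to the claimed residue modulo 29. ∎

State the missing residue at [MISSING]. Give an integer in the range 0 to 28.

Multiply the listed residues: 25 · 25 · 24 = 625 → 15000.
Reducing modulo 29: 15000 = 517·29 + 7, so 16^38 ≡ 7.

7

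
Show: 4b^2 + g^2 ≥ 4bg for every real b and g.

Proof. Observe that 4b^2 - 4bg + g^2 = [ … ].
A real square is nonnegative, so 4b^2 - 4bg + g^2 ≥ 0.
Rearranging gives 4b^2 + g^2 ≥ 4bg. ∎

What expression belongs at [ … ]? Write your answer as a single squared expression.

4b^2 - 4bg + g^2 is a perfect-square trinomial: the outer terms are (2b)^2 and (g)^2, and the cross term is -2·2b·g.
So 4b^2 - 4bg + g^2 = (2b - g)^2 ≥ 0.

(2b - g)^2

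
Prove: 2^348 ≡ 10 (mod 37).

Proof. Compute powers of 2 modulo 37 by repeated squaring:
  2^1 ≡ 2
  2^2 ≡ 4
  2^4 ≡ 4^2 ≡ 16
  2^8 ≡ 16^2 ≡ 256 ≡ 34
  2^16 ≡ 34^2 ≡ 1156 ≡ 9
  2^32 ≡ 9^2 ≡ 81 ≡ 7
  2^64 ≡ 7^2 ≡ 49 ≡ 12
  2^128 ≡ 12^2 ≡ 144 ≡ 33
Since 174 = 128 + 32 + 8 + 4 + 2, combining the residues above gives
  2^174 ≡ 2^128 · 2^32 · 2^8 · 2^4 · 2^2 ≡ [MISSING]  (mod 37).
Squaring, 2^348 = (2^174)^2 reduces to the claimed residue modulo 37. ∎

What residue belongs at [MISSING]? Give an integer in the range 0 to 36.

Multiply the listed residues: 33 · 7 · 34 · 16 · 4 = 231 → 7854 → 125664 → 502656.
Reducing modulo 37: 502656 = 13585·37 + 11, so 2^174 ≡ 11.

11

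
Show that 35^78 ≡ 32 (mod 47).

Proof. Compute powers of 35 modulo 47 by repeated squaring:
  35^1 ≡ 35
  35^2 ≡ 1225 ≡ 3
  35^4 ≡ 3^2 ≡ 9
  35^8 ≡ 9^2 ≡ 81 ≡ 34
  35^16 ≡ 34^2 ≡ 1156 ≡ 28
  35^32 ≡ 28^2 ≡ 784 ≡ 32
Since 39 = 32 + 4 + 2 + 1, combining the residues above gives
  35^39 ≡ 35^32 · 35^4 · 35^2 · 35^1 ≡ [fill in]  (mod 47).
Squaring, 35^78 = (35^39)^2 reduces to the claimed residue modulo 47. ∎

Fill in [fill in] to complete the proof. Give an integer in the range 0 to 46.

Multiply the listed residues: 32 · 9 · 3 · 35 = 288 → 864 → 30240.
Reducing modulo 47: 30240 = 643·47 + 19, so 35^39 ≡ 19.

19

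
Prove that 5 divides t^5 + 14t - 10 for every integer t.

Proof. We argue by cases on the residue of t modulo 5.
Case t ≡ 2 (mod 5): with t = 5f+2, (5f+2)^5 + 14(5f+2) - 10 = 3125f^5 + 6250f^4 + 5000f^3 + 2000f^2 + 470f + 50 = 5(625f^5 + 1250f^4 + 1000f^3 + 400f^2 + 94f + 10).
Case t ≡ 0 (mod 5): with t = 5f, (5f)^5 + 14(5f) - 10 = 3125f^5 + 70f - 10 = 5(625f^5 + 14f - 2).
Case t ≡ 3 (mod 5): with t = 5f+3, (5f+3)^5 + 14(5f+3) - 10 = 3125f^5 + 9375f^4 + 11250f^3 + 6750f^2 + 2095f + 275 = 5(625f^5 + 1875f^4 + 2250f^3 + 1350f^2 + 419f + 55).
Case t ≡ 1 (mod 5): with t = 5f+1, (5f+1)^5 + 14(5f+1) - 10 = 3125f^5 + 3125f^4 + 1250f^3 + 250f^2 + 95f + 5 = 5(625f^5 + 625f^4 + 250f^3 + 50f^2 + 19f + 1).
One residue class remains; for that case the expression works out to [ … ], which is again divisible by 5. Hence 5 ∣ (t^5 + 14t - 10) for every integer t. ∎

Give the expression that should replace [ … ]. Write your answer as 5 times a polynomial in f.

5(625f^5 + 2500f^4 + 4000f^3 + 3200f^2 + 1294f + 214)

Only t ≡ 4 (mod 5) is unaccounted for. Put t = 5f+4:
(5f+4)^5 + 14(5f+4) - 10 expands to 3125f^5 + 12500f^4 + 20000f^3 + 16000f^2 + 6470f + 1070,
and factoring out 5 leaves 5(625f^5 + 2500f^4 + 4000f^3 + 3200f^2 + 1294f + 214).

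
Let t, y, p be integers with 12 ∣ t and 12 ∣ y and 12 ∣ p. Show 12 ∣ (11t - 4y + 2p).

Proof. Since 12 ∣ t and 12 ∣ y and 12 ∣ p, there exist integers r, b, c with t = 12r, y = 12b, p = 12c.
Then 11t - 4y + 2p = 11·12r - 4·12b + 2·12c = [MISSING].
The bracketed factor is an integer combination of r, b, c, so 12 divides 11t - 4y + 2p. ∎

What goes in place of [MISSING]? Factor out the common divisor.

Pull the common 12 out of every term: 11·12r - 4·12b + 2·12c = 12(-4b + 2c + 11r).
-4b + 2c + 11r is an integer, which exhibits the divisibility.

12(-4b + 2c + 11r)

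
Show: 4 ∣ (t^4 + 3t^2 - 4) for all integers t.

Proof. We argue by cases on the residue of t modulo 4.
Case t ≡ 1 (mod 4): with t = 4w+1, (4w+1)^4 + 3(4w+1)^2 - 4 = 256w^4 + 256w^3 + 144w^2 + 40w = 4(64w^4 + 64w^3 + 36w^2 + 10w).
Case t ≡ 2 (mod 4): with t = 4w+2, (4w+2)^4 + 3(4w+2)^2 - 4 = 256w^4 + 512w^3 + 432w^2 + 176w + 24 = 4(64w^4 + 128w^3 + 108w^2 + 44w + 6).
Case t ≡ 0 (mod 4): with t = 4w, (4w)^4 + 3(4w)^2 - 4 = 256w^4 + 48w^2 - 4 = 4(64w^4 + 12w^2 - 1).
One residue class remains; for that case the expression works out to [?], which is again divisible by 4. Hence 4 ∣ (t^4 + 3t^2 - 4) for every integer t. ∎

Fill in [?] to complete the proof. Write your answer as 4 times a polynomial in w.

4(64w^4 + 192w^3 + 228w^2 + 126w + 26)

The residues treated are {1, 2, 0}, so the missing case is t ≡ 3 (mod 4); write t = 4w+3.
Then (4w+3)^4 + 3(4w+3)^2 - 4 = 256w^4 + 768w^3 + 912w^2 + 504w + 104 = 4(64w^4 + 192w^3 + 228w^2 + 126w + 26).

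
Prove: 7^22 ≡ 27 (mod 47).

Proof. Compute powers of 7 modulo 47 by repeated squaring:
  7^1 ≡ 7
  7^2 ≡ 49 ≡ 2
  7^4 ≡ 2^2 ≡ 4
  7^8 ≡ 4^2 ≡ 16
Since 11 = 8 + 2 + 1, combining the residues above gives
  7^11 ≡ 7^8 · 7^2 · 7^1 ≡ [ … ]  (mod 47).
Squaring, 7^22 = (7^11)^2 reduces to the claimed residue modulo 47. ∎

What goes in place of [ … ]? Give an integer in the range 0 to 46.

36

7^8 · 7^2 · 7^1 ≡ 16 · 2 · 7 = 224.
224 mod 47 = 36, so 7^11 ≡ 36 (mod 47).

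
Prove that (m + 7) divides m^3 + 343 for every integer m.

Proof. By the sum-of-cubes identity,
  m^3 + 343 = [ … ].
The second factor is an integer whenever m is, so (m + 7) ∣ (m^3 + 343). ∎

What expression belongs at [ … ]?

Polynomial division of m^3 + 343 by m + 7 leaves remainder 0 and quotient m^2 - 7m + 49.
Hence m^3 + 343 = (m + 7)(m^2 - 7m + 49).

(m + 7)(m^2 - 7m + 49)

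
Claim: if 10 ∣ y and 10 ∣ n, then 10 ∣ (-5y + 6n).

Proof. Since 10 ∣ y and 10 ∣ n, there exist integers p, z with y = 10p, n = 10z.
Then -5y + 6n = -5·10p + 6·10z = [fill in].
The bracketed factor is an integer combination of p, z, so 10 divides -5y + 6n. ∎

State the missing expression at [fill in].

10(-5p + 6z)

Pull the common 10 out of every term: -5·10p + 6·10z = 10(-5p + 6z).
-5p + 6z is an integer, which exhibits the divisibility.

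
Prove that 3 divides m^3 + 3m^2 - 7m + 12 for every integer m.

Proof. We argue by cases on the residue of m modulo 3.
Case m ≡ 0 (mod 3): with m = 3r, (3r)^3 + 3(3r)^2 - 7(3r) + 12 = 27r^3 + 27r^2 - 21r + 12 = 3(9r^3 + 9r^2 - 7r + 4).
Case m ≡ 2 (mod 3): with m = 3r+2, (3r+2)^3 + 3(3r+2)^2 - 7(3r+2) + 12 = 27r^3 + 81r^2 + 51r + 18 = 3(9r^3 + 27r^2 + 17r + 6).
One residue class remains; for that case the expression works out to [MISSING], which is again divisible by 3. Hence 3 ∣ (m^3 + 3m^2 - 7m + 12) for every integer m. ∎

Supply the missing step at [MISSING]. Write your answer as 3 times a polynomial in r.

3(9r^3 + 18r^2 + 2r + 3)

The residues treated are {0, 2}, so the missing case is m ≡ 1 (mod 3); write m = 3r+1.
Then (3r+1)^3 + 3(3r+1)^2 - 7(3r+1) + 12 = 27r^3 + 54r^2 + 6r + 9 = 3(9r^3 + 18r^2 + 2r + 3).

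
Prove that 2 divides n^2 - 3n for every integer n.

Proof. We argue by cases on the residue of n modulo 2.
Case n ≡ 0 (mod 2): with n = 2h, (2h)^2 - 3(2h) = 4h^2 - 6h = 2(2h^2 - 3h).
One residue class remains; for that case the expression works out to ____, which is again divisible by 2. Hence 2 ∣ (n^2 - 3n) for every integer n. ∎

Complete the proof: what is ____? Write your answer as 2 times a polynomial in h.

2(2h^2 - h - 1)

Only n ≡ 1 (mod 2) is unaccounted for. Put n = 2h+1:
(2h+1)^2 - 3(2h+1) expands to 4h^2 - 2h - 2,
and factoring out 2 leaves 2(2h^2 - h - 1).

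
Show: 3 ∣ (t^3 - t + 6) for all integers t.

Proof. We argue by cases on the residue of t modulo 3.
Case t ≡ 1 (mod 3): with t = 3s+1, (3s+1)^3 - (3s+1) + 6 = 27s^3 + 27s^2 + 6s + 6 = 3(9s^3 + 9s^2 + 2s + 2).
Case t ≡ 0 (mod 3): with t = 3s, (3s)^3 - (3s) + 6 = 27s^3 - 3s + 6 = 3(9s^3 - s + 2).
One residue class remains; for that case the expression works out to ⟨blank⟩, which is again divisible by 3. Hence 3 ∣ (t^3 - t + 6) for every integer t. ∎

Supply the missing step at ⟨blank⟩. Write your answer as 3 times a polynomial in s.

Only t ≡ 2 (mod 3) is unaccounted for. Put t = 3s+2:
(3s+2)^3 - (3s+2) + 6 expands to 27s^3 + 54s^2 + 33s + 12,
and factoring out 3 leaves 3(9s^3 + 18s^2 + 11s + 4).

3(9s^3 + 18s^2 + 11s + 4)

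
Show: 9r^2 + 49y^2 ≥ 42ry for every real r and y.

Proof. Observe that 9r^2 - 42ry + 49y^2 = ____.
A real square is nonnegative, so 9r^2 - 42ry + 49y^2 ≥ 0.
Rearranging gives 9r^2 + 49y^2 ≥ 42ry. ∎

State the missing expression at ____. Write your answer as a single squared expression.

(3r - 7y)^2

The leading and trailing coefficients are 3^2 and 7^2, and 42 = 2·3·7, so the trinomial is (3r - 7y)^2.
Hence 9r^2 - 42ry + 49y^2 ≥ 0.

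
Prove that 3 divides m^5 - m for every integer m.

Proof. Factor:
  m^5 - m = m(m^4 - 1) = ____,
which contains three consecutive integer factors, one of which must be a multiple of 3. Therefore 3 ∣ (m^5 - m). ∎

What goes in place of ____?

(m - 1)m(m + 1)(m^2 + 1)

m^4 - 1 = (m^2 - 1)(m^2 + 1), and m^2 - 1 = (m-1)(m+1).
So m(m^4 - 1) = (m - 1)m(m + 1)(m^2 + 1).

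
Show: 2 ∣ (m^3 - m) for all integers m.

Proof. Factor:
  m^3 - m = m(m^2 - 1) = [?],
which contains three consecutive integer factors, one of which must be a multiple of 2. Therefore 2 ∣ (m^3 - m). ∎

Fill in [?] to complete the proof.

(m - 1)m(m + 1)

m(m^2 - 1) = m(m - 1)(m + 1) = (m - 1)m(m + 1).
These three factors are consecutive integers, so their product is divisible by 2.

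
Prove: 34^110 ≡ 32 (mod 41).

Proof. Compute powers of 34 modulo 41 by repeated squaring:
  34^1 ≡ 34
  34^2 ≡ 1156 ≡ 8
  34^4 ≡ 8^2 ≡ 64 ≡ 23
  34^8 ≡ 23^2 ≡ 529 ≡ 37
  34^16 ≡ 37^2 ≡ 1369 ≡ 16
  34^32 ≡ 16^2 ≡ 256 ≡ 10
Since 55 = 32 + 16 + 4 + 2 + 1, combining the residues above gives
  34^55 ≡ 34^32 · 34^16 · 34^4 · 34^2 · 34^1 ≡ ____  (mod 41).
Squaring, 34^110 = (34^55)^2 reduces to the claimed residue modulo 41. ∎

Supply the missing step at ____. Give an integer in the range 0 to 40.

34^32 · 34^16 · 34^4 · 34^2 · 34^1 ≡ 10 · 16 · 23 · 8 · 34 = 1000960.
1000960 mod 41 = 27, so 34^55 ≡ 27 (mod 41).

27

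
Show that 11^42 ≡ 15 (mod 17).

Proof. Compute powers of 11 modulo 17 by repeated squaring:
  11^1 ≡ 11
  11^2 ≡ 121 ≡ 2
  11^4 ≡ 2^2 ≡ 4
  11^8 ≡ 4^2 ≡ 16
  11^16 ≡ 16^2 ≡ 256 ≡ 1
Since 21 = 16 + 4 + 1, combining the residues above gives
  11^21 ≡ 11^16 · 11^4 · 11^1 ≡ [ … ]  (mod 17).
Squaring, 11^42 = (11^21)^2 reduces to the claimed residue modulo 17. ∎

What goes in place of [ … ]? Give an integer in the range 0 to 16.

10

11^16 · 11^4 · 11^1 ≡ 1 · 4 · 11 = 44.
44 mod 17 = 10, so 11^21 ≡ 10 (mod 17).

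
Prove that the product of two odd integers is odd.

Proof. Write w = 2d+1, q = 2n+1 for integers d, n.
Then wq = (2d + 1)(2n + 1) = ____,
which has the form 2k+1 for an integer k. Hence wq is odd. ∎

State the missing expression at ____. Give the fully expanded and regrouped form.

Expanding: (2d + 1)(2n + 1) = 4dn + 2d + 2n + 1.
Every term except the constant is even, so this is 2(2dn + d + n) + 1,
and 2dn + d + n ∈ ℤ gives the required form.

2(2dn + d + n) + 1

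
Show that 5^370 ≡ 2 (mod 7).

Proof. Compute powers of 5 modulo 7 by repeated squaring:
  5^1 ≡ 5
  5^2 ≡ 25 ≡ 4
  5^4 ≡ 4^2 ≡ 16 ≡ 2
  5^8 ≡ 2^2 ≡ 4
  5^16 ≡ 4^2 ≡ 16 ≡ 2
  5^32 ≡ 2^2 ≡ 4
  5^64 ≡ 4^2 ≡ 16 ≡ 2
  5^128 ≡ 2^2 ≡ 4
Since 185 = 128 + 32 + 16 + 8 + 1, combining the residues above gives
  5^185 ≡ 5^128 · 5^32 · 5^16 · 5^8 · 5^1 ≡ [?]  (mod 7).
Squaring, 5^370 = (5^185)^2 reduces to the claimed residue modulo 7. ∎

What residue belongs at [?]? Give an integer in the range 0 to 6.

5^128 · 5^32 · 5^16 · 5^8 · 5^1 ≡ 4 · 4 · 2 · 4 · 5 = 640.
640 mod 7 = 3, so 5^185 ≡ 3 (mod 7).

3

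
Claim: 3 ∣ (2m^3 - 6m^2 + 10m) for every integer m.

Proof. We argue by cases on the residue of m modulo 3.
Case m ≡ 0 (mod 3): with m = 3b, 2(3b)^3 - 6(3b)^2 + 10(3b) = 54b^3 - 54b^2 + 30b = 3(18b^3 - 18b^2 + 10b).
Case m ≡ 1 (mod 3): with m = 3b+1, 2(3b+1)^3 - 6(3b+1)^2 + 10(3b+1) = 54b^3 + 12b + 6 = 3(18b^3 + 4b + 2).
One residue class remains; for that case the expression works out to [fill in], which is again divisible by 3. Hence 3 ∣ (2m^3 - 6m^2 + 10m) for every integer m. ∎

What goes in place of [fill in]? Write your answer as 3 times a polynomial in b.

Only m ≡ 2 (mod 3) is unaccounted for. Put m = 3b+2:
2(3b+2)^3 - 6(3b+2)^2 + 10(3b+2) expands to 54b^3 + 54b^2 + 30b + 12,
and factoring out 3 leaves 3(18b^3 + 18b^2 + 10b + 4).

3(18b^3 + 18b^2 + 10b + 4)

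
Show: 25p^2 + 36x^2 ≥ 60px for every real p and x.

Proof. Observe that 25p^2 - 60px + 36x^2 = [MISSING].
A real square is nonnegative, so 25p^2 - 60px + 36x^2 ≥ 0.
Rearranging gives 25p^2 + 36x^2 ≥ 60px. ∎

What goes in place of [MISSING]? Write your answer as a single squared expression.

25p^2 - 60px + 36x^2 is a perfect-square trinomial: the outer terms are (5p)^2 and (6x)^2, and the cross term is -2·5p·6x.
So 25p^2 - 60px + 36x^2 = (5p - 6x)^2 ≥ 0.

(5p - 6x)^2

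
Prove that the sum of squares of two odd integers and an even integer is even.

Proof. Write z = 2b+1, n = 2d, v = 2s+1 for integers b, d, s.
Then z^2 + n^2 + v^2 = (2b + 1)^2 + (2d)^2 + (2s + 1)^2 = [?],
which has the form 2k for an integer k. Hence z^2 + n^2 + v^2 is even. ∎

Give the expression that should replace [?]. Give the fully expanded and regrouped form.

(2b + 1)^2 + (2d)^2 + (2s + 1)^2 = 4b^2 + 4b + 4d^2 + 4s^2 + 4s + 2
= 2(2b^2 + 2b + 2d^2 + 2s^2 + 2s + 1).
Since 2b^2 + 2b + 2d^2 + 2s^2 + 2s + 1 is an integer, the sum of squares is of the form 2k for an integer k.

2(2b^2 + 2b + 2d^2 + 2s^2 + 2s + 1)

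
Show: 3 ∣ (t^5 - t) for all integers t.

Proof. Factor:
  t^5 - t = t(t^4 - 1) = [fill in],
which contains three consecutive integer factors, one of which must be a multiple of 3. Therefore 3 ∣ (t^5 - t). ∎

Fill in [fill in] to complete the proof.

t^4 - 1 = (t^2 - 1)(t^2 + 1), and t^2 - 1 = (t-1)(t+1).
So t(t^4 - 1) = (t - 1)t(t + 1)(t^2 + 1).

(t - 1)t(t + 1)(t^2 + 1)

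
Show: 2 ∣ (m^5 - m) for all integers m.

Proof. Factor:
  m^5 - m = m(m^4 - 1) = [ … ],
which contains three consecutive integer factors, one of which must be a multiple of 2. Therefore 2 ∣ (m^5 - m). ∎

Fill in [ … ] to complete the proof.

(m - 1)m(m + 1)(m^2 + 1)

m^4 - 1 = (m^2 - 1)(m^2 + 1), and m^2 - 1 = (m-1)(m+1).
So m(m^4 - 1) = (m - 1)m(m + 1)(m^2 + 1).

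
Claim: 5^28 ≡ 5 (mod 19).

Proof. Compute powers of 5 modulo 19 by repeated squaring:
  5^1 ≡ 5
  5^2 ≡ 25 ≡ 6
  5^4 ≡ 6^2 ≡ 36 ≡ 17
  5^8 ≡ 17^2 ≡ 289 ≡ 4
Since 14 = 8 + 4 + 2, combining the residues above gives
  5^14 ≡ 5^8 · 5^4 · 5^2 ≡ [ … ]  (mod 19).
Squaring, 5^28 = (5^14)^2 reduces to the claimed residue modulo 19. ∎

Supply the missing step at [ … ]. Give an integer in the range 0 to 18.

9

5^8 · 5^4 · 5^2 ≡ 4 · 17 · 6 = 408.
408 mod 19 = 9, so 5^14 ≡ 9 (mod 19).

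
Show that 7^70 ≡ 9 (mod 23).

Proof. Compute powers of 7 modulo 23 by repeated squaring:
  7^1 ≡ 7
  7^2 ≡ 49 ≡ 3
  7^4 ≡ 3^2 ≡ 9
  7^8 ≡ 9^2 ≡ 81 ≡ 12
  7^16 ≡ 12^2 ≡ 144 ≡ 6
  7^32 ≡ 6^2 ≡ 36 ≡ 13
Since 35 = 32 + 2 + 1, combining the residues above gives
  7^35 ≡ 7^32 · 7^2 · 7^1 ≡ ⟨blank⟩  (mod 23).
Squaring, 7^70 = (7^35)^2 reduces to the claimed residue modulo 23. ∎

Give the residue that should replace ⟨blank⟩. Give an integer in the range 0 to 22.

20

Multiply the listed residues: 13 · 3 · 7 = 39 → 273.
Reducing modulo 23: 273 = 11·23 + 20, so 7^35 ≡ 20.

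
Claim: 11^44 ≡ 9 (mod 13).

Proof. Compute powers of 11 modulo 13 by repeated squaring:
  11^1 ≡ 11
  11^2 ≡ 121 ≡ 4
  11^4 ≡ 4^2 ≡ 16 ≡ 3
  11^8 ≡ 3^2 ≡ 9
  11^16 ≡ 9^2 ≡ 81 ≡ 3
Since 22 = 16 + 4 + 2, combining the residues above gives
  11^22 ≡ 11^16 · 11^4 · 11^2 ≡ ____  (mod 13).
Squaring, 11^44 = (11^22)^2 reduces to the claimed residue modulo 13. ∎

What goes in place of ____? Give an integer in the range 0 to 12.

10

11^16 · 11^4 · 11^2 ≡ 3 · 3 · 4 = 36.
36 mod 13 = 10, so 11^22 ≡ 10 (mod 13).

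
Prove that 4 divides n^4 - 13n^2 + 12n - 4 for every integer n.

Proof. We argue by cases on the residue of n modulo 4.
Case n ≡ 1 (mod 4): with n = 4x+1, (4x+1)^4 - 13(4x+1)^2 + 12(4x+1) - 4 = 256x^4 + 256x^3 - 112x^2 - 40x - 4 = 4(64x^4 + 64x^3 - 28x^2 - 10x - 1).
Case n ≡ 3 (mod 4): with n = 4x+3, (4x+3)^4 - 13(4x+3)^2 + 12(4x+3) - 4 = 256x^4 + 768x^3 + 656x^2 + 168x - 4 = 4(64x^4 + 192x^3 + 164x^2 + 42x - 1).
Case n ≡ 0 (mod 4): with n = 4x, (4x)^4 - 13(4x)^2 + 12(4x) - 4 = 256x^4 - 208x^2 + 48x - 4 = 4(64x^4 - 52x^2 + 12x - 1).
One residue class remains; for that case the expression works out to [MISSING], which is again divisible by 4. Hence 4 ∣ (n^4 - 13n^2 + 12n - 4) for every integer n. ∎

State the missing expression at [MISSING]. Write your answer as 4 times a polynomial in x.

4(64x^4 + 128x^3 + 44x^2 - 8x - 4)

Only n ≡ 2 (mod 4) is unaccounted for. Put n = 4x+2:
(4x+2)^4 - 13(4x+2)^2 + 12(4x+2) - 4 expands to 256x^4 + 512x^3 + 176x^2 - 32x - 16,
and factoring out 4 leaves 4(64x^4 + 128x^3 + 44x^2 - 8x - 4).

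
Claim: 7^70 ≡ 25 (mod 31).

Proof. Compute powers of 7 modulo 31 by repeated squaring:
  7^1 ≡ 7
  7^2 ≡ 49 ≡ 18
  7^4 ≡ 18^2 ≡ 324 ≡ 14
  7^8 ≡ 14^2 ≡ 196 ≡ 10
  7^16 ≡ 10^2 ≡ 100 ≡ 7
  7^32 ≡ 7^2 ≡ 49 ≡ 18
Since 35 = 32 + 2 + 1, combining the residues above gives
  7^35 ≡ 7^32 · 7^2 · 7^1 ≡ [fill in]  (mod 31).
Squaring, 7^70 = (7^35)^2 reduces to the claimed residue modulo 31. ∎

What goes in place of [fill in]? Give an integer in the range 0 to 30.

7^32 · 7^2 · 7^1 ≡ 18 · 18 · 7 = 2268.
2268 mod 31 = 5, so 7^35 ≡ 5 (mod 31).

5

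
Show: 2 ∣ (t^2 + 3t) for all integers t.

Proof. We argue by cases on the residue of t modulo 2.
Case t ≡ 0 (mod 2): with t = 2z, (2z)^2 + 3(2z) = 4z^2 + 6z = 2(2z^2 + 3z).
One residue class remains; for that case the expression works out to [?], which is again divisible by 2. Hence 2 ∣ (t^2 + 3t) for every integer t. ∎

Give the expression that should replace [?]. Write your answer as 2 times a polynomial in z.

2(2z^2 + 5z + 2)

The residues treated are {0}, so the missing case is t ≡ 1 (mod 2); write t = 2z+1.
Then (2z+1)^2 + 3(2z+1) = 4z^2 + 10z + 4 = 2(2z^2 + 5z + 2).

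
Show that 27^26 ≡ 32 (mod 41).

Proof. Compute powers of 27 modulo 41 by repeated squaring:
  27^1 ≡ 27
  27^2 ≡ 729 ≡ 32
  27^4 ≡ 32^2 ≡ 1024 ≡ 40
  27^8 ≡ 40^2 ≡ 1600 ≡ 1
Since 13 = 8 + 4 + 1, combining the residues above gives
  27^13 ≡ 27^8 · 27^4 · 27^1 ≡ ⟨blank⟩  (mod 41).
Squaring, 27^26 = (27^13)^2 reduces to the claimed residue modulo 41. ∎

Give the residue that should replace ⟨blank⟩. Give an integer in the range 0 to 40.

14

Multiply the listed residues: 1 · 40 · 27 = 40 → 1080.
Reducing modulo 41: 1080 = 26·41 + 14, so 27^13 ≡ 14.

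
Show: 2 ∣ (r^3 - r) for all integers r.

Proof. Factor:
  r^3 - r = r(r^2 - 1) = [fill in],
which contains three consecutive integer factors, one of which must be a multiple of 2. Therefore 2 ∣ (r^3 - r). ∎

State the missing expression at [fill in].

(r - 1)r(r + 1)

r(r^2 - 1) = r(r - 1)(r + 1) = (r - 1)r(r + 1).
These three factors are consecutive integers, so their product is divisible by 2.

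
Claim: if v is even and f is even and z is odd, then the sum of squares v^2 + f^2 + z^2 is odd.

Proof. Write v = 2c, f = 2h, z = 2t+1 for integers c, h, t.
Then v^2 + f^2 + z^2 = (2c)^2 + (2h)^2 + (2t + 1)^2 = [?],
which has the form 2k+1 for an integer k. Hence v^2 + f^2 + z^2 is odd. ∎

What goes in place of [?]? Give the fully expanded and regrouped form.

2(2c^2 + 2h^2 + 2t^2 + 2t) + 1

(2c)^2 + (2h)^2 + (2t + 1)^2 = 4c^2 + 4h^2 + 4t^2 + 4t + 1
= 2(2c^2 + 2h^2 + 2t^2 + 2t) + 1.
Since 2c^2 + 2h^2 + 2t^2 + 2t is an integer, the sum of squares is of the form 2k+1 for an integer k.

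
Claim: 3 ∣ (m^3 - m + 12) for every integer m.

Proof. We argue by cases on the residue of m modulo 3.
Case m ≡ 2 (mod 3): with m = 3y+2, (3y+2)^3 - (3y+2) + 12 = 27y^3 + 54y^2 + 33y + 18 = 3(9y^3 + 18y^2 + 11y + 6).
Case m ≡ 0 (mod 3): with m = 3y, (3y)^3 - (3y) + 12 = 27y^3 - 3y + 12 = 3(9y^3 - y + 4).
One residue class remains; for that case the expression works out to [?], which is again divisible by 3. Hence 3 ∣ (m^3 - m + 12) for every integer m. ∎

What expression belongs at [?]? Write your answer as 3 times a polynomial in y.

3(9y^3 + 9y^2 + 2y + 4)

The residues treated are {2, 0}, so the missing case is m ≡ 1 (mod 3); write m = 3y+1.
Then (3y+1)^3 - (3y+1) + 12 = 27y^3 + 27y^2 + 6y + 12 = 3(9y^3 + 9y^2 + 2y + 4).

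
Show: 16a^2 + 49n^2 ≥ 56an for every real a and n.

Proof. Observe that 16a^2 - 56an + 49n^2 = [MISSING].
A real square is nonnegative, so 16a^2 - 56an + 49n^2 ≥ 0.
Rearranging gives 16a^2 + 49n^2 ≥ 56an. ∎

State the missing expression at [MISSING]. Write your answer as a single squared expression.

The leading and trailing coefficients are 4^2 and 7^2, and 56 = 2·4·7, so the trinomial is (4a - 7n)^2.
Hence 16a^2 - 56an + 49n^2 ≥ 0.

(4a - 7n)^2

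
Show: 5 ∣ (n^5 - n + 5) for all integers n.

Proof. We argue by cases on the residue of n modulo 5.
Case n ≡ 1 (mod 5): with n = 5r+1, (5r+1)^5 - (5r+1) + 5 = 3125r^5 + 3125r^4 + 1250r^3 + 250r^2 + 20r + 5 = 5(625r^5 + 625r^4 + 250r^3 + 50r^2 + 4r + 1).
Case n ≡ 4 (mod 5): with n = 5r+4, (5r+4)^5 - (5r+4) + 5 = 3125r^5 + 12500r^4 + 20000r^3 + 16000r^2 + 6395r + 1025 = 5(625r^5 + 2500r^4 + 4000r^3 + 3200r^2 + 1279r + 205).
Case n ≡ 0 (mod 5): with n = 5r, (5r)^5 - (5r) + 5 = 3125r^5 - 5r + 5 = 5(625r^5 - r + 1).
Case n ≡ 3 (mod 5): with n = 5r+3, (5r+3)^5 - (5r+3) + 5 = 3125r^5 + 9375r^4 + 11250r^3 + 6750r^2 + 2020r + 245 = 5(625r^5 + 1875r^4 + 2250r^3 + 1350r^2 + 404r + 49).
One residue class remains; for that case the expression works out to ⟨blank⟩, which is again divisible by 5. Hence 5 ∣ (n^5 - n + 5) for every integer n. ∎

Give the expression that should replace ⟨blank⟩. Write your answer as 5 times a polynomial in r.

5(625r^5 + 1250r^4 + 1000r^3 + 400r^2 + 79r + 7)

Only n ≡ 2 (mod 5) is unaccounted for. Put n = 5r+2:
(5r+2)^5 - (5r+2) + 5 expands to 3125r^5 + 6250r^4 + 5000r^3 + 2000r^2 + 395r + 35,
and factoring out 5 leaves 5(625r^5 + 1250r^4 + 1000r^3 + 400r^2 + 79r + 7).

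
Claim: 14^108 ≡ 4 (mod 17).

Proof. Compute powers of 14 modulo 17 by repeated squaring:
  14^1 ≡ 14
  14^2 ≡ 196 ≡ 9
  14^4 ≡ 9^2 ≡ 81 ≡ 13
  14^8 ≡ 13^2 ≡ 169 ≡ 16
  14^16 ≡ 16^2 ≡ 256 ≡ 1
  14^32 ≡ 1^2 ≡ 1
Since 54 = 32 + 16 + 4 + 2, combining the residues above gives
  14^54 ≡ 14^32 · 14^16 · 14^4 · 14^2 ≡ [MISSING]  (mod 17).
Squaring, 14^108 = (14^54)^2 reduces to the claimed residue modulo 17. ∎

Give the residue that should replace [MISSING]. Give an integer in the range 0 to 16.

Multiply the listed residues: 1 · 1 · 13 · 9 = 1 → 13 → 117.
Reducing modulo 17: 117 = 6·17 + 15, so 14^54 ≡ 15.

15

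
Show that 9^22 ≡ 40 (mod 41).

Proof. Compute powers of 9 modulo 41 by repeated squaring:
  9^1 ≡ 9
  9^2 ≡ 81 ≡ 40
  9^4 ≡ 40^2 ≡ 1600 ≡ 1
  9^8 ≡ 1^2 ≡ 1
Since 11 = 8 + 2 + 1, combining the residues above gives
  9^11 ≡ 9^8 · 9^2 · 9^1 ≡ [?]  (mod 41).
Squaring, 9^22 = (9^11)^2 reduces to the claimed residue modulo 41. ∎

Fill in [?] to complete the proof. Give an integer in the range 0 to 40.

32

9^8 · 9^2 · 9^1 ≡ 1 · 40 · 9 = 360.
360 mod 41 = 32, so 9^11 ≡ 32 (mod 41).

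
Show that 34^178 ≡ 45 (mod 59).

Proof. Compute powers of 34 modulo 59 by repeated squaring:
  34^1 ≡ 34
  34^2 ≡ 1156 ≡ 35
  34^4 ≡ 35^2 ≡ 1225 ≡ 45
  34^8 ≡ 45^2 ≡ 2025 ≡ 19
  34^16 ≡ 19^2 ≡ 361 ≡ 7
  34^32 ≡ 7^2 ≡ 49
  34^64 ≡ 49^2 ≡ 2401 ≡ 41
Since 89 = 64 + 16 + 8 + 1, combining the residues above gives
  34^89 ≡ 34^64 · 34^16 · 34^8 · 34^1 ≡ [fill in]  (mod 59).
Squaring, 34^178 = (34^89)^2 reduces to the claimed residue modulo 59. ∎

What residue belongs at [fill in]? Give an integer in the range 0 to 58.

Multiply the listed residues: 41 · 7 · 19 · 34 = 287 → 5453 → 185402.
Reducing modulo 59: 185402 = 3142·59 + 24, so 34^89 ≡ 24.

24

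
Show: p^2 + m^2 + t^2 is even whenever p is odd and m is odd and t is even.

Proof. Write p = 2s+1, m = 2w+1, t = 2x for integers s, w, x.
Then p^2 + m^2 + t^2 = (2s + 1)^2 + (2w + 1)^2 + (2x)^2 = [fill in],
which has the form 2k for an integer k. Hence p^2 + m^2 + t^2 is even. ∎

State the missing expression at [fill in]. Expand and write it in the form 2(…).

(2s + 1)^2 + (2w + 1)^2 + (2x)^2 = 4s^2 + 4s + 4w^2 + 4w + 4x^2 + 2
= 2(2s^2 + 2s + 2w^2 + 2w + 2x^2 + 1).
Since 2s^2 + 2s + 2w^2 + 2w + 2x^2 + 1 is an integer, the sum of squares is of the form 2k for an integer k.

2(2s^2 + 2s + 2w^2 + 2w + 2x^2 + 1)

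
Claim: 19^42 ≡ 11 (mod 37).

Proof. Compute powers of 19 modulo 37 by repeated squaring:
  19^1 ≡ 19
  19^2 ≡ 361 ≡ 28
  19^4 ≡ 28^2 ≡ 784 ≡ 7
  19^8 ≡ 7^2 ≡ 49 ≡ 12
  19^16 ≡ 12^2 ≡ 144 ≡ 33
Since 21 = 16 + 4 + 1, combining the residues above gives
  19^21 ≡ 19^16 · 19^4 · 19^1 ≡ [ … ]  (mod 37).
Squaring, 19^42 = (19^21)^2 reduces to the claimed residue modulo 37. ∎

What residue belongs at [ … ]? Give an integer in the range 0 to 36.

23

19^16 · 19^4 · 19^1 ≡ 33 · 7 · 19 = 4389.
4389 mod 37 = 23, so 19^21 ≡ 23 (mod 37).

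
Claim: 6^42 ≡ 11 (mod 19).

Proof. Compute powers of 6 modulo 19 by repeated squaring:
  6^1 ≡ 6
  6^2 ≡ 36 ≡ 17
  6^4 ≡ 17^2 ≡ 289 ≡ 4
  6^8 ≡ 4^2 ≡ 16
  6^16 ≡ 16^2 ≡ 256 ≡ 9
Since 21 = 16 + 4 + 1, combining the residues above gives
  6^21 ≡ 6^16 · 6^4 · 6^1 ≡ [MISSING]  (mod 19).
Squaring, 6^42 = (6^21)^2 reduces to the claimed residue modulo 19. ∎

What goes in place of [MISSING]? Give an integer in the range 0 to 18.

Multiply the listed residues: 9 · 4 · 6 = 36 → 216.
Reducing modulo 19: 216 = 11·19 + 7, so 6^21 ≡ 7.

7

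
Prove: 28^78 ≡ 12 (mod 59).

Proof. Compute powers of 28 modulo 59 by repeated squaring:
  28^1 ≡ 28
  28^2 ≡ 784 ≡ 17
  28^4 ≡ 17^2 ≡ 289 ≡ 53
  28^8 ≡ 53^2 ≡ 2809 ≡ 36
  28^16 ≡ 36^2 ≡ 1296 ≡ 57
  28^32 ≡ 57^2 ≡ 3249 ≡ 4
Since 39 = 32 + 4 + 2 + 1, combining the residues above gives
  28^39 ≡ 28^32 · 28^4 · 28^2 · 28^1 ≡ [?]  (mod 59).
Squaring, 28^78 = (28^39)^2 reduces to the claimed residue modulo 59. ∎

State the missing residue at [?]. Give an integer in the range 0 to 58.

22

28^32 · 28^4 · 28^2 · 28^1 ≡ 4 · 53 · 17 · 28 = 100912.
100912 mod 59 = 22, so 28^39 ≡ 22 (mod 59).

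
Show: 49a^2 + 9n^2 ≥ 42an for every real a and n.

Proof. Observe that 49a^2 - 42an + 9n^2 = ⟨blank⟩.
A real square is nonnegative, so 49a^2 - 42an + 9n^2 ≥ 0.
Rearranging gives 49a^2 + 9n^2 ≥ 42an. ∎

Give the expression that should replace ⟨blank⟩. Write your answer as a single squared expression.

(7a - 3n)^2

The leading and trailing coefficients are 7^2 and 3^2, and 42 = 2·7·3, so the trinomial is (7a - 3n)^2.
Hence 49a^2 - 42an + 9n^2 ≥ 0.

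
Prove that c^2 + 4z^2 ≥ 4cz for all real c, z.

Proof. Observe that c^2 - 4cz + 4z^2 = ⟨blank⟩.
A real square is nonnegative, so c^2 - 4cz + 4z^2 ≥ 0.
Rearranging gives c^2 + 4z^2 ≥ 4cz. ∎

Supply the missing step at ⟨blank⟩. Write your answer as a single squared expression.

The leading and trailing coefficients are 1^2 and 2^2, and 4 = 2·1·2, so the trinomial is (c - 2z)^2.
Hence c^2 - 4cz + 4z^2 ≥ 0.

(c - 2z)^2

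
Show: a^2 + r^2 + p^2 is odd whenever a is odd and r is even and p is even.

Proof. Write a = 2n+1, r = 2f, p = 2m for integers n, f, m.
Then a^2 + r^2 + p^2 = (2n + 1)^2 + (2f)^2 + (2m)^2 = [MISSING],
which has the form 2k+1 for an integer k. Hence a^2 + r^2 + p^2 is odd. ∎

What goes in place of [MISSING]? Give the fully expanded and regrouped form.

(2n + 1)^2 + (2f)^2 + (2m)^2 = 4f^2 + 4m^2 + 4n^2 + 4n + 1
= 2(2f^2 + 2m^2 + 2n^2 + 2n) + 1.
Since 2f^2 + 2m^2 + 2n^2 + 2n is an integer, the sum of squares is of the form 2k+1 for an integer k.

2(2f^2 + 2m^2 + 2n^2 + 2n) + 1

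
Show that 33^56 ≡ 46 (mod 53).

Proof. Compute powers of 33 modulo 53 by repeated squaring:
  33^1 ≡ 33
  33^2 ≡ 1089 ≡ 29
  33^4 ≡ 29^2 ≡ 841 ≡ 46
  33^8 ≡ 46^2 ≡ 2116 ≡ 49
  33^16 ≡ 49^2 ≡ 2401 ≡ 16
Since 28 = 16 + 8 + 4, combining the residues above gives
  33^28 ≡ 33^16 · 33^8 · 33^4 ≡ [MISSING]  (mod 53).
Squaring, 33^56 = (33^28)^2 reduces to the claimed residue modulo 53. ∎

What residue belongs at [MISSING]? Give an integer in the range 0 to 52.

24

33^16 · 33^8 · 33^4 ≡ 16 · 49 · 46 = 36064.
36064 mod 53 = 24, so 33^28 ≡ 24 (mod 53).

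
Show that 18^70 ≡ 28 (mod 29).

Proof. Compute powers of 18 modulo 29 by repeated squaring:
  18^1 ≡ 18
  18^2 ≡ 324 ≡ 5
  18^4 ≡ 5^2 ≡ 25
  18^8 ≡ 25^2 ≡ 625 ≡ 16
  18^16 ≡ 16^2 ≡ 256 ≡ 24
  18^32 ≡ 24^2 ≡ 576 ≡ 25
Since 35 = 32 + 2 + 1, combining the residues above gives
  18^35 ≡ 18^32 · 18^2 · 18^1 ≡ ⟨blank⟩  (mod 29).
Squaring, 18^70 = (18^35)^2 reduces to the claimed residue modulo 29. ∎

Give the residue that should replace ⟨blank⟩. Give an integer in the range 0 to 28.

18^32 · 18^2 · 18^1 ≡ 25 · 5 · 18 = 2250.
2250 mod 29 = 17, so 18^35 ≡ 17 (mod 29).

17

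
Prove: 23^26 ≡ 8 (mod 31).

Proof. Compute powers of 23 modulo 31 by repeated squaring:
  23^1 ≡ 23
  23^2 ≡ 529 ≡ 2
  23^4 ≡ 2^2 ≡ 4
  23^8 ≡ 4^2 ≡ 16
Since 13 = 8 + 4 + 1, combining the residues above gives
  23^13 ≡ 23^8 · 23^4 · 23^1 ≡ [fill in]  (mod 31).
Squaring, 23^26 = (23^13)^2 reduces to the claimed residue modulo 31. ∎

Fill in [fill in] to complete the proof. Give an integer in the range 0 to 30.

23^8 · 23^4 · 23^1 ≡ 16 · 4 · 23 = 1472.
1472 mod 31 = 15, so 23^13 ≡ 15 (mod 31).

15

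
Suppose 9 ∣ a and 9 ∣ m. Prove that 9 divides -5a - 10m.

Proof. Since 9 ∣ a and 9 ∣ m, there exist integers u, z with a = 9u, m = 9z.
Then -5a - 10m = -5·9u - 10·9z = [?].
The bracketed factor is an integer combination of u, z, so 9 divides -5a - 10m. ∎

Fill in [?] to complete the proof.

Each term has a factor of 9: -5·9u - 10·9z = 9·(-5u - 10z).
Since -5u - 10z is an integer, 9 ∣ (-5a - 10m).

9(-5u - 10z)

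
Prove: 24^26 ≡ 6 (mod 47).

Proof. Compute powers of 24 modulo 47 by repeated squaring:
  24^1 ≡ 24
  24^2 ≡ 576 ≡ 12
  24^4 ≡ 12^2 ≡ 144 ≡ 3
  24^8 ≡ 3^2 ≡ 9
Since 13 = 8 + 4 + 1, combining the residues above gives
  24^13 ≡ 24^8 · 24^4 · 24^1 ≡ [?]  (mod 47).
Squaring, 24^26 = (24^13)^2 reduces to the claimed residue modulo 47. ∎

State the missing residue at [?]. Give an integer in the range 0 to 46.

37

24^8 · 24^4 · 24^1 ≡ 9 · 3 · 24 = 648.
648 mod 47 = 37, so 24^13 ≡ 37 (mod 47).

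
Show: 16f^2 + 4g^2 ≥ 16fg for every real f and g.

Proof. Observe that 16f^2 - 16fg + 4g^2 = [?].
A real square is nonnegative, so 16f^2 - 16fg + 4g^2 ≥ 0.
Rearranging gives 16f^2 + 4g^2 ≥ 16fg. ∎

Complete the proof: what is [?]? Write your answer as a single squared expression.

The leading and trailing coefficients are 4^2 and 2^2, and 16 = 2·4·2, so the trinomial is (4f - 2g)^2.
Hence 16f^2 - 16fg + 4g^2 ≥ 0.

(4f - 2g)^2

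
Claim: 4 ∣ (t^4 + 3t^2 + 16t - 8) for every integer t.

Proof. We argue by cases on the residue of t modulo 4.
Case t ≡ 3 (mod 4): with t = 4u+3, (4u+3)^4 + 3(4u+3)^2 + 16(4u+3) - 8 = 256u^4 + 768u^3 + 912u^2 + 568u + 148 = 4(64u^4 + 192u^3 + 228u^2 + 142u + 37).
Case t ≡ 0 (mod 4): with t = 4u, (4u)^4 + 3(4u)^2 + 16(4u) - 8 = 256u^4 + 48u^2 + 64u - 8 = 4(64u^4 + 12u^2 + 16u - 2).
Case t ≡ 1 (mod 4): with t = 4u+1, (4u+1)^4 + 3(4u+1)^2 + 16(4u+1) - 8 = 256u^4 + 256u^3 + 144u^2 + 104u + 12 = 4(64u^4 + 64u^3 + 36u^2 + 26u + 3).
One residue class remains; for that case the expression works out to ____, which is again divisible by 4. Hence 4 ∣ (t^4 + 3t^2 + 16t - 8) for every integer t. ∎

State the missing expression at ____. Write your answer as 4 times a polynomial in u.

4(64u^4 + 128u^3 + 108u^2 + 60u + 13)

The residues treated are {3, 0, 1}, so the missing case is t ≡ 2 (mod 4); write t = 4u+2.
Then (4u+2)^4 + 3(4u+2)^2 + 16(4u+2) - 8 = 256u^4 + 512u^3 + 432u^2 + 240u + 52 = 4(64u^4 + 128u^3 + 108u^2 + 60u + 13).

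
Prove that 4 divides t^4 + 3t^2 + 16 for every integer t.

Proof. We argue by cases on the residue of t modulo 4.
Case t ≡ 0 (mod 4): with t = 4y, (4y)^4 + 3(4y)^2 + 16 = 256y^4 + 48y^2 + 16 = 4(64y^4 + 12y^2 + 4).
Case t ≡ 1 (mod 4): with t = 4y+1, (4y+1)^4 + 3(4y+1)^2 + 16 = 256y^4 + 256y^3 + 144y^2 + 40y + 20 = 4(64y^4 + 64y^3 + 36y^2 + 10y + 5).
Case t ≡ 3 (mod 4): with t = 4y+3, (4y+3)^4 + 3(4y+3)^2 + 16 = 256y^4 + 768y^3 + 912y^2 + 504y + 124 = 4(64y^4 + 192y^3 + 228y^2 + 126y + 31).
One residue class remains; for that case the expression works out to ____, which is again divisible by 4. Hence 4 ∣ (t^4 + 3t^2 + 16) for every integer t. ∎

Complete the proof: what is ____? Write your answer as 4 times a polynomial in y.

The residues treated are {0, 1, 3}, so the missing case is t ≡ 2 (mod 4); write t = 4y+2.
Then (4y+2)^4 + 3(4y+2)^2 + 16 = 256y^4 + 512y^3 + 432y^2 + 176y + 44 = 4(64y^4 + 128y^3 + 108y^2 + 44y + 11).

4(64y^4 + 128y^3 + 108y^2 + 44y + 11)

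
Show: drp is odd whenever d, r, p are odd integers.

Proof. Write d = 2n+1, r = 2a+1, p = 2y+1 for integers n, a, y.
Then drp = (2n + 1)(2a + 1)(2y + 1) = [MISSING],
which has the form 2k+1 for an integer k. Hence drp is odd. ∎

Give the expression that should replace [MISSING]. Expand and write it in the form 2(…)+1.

2(4any + 2an + 2ay + a + 2ny + n + y) + 1

Expanding: (2n + 1)(2a + 1)(2y + 1) = 8any + 4an + 4ay + 2a + 4ny + 2n + 2y + 1.
Every term except the constant is even, so this is 2(4any + 2an + 2ay + a + 2ny + n + y) + 1,
and 4any + 2an + 2ay + a + 2ny + n + y ∈ ℤ gives the required form.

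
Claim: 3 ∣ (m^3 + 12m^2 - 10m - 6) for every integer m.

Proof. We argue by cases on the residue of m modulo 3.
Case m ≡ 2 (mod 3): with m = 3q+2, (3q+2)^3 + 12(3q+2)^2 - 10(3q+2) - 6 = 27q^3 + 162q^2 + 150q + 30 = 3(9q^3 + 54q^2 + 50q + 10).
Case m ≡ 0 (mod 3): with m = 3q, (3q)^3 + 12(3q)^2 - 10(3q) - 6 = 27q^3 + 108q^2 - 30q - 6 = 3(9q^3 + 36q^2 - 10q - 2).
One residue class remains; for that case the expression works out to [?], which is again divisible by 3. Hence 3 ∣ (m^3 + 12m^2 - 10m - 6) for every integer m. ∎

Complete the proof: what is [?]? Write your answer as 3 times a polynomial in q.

The residues treated are {2, 0}, so the missing case is m ≡ 1 (mod 3); write m = 3q+1.
Then (3q+1)^3 + 12(3q+1)^2 - 10(3q+1) - 6 = 27q^3 + 135q^2 + 51q - 3 = 3(9q^3 + 45q^2 + 17q - 1).

3(9q^3 + 45q^2 + 17q - 1)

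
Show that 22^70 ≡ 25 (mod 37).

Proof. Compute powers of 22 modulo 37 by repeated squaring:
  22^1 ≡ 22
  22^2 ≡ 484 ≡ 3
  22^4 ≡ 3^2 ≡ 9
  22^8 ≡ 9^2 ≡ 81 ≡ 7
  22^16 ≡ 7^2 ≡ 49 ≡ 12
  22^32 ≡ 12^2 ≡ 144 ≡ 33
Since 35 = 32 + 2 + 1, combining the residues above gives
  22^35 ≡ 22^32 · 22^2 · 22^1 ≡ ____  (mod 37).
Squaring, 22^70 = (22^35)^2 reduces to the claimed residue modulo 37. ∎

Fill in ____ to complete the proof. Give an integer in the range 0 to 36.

32

Multiply the listed residues: 33 · 3 · 22 = 99 → 2178.
Reducing modulo 37: 2178 = 58·37 + 32, so 22^35 ≡ 32.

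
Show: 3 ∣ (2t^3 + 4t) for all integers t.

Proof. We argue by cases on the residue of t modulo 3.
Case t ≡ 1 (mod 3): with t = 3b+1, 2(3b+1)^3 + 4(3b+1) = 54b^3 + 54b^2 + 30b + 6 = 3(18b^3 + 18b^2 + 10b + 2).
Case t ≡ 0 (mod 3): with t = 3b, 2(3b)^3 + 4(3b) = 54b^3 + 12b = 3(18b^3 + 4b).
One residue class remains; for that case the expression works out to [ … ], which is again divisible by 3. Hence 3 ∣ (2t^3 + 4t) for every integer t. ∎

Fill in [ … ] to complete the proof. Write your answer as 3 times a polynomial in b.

3(18b^3 + 36b^2 + 28b + 8)

Only t ≡ 2 (mod 3) is unaccounted for. Put t = 3b+2:
2(3b+2)^3 + 4(3b+2) expands to 54b^3 + 108b^2 + 84b + 24,
and factoring out 3 leaves 3(18b^3 + 36b^2 + 28b + 8).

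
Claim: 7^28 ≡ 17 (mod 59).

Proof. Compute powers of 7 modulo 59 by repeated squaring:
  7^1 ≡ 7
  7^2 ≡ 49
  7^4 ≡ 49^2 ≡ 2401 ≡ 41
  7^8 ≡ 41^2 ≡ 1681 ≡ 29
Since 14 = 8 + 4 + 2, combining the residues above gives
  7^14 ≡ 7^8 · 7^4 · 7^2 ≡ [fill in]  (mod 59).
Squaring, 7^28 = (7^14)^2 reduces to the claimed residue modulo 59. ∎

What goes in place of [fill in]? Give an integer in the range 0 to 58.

28

Multiply the listed residues: 29 · 41 · 49 = 1189 → 58261.
Reducing modulo 59: 58261 = 987·59 + 28, so 7^14 ≡ 28.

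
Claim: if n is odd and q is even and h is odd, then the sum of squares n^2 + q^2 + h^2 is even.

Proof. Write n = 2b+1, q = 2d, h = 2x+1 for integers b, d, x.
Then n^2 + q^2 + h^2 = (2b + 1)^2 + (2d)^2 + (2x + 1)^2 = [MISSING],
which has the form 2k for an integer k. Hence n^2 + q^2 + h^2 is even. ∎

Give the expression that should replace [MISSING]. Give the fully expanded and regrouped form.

Expanding: (2b + 1)^2 + (2d)^2 + (2x + 1)^2 = 4b^2 + 4b + 4d^2 + 4x^2 + 4x + 2.
Every term is even; pulling out the factor of 2 gives 2(2b^2 + 2b + 2d^2 + 2x^2 + 2x + 1).

2(2b^2 + 2b + 2d^2 + 2x^2 + 2x + 1)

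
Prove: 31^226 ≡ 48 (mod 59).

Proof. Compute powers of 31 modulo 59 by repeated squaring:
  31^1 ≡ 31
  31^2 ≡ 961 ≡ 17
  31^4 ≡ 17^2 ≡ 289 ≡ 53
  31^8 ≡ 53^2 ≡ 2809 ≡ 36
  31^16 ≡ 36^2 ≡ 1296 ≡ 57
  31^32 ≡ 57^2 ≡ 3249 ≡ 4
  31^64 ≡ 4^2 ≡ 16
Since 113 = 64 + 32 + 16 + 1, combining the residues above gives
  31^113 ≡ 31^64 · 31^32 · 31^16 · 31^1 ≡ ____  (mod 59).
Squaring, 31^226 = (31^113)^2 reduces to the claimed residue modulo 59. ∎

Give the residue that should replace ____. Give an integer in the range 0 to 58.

44

31^64 · 31^32 · 31^16 · 31^1 ≡ 16 · 4 · 57 · 31 = 113088.
113088 mod 59 = 44, so 31^113 ≡ 44 (mod 59).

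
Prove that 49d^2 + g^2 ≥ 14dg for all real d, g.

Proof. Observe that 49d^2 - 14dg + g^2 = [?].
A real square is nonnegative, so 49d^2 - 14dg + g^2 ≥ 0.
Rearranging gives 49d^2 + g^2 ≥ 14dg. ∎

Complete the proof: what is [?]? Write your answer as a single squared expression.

49d^2 - 14dg + g^2 is a perfect-square trinomial: the outer terms are (7d)^2 and (g)^2, and the cross term is -2·7d·g.
So 49d^2 - 14dg + g^2 = (7d - g)^2 ≥ 0.

(7d - g)^2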